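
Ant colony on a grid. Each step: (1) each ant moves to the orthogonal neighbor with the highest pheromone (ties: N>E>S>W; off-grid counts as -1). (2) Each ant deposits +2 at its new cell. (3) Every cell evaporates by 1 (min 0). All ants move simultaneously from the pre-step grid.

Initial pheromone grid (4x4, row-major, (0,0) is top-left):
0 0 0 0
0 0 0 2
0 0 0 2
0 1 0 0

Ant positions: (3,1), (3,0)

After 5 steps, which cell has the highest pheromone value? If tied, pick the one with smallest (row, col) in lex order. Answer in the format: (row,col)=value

Step 1: ant0:(3,1)->N->(2,1) | ant1:(3,0)->E->(3,1)
  grid max=2 at (3,1)
Step 2: ant0:(2,1)->S->(3,1) | ant1:(3,1)->N->(2,1)
  grid max=3 at (3,1)
Step 3: ant0:(3,1)->N->(2,1) | ant1:(2,1)->S->(3,1)
  grid max=4 at (3,1)
Step 4: ant0:(2,1)->S->(3,1) | ant1:(3,1)->N->(2,1)
  grid max=5 at (3,1)
Step 5: ant0:(3,1)->N->(2,1) | ant1:(2,1)->S->(3,1)
  grid max=6 at (3,1)
Final grid:
  0 0 0 0
  0 0 0 0
  0 5 0 0
  0 6 0 0
Max pheromone 6 at (3,1)

Answer: (3,1)=6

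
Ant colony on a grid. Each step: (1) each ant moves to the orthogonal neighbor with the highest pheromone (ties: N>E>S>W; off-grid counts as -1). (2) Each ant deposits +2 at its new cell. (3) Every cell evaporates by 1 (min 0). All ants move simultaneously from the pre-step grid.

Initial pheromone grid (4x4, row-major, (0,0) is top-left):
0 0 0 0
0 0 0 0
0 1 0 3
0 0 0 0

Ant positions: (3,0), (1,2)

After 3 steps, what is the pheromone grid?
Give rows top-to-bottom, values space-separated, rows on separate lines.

After step 1: ants at (2,0),(0,2)
  0 0 1 0
  0 0 0 0
  1 0 0 2
  0 0 0 0
After step 2: ants at (1,0),(0,3)
  0 0 0 1
  1 0 0 0
  0 0 0 1
  0 0 0 0
After step 3: ants at (0,0),(1,3)
  1 0 0 0
  0 0 0 1
  0 0 0 0
  0 0 0 0

1 0 0 0
0 0 0 1
0 0 0 0
0 0 0 0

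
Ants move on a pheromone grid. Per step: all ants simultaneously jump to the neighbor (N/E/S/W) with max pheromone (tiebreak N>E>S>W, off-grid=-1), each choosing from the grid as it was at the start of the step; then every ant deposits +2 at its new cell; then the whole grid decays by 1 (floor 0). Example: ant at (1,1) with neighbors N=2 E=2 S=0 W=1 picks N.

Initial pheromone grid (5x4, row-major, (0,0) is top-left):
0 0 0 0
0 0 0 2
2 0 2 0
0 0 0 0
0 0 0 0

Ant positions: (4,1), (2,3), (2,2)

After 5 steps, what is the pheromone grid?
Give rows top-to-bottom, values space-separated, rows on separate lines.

After step 1: ants at (3,1),(1,3),(1,2)
  0 0 0 0
  0 0 1 3
  1 0 1 0
  0 1 0 0
  0 0 0 0
After step 2: ants at (2,1),(1,2),(1,3)
  0 0 0 0
  0 0 2 4
  0 1 0 0
  0 0 0 0
  0 0 0 0
After step 3: ants at (1,1),(1,3),(1,2)
  0 0 0 0
  0 1 3 5
  0 0 0 0
  0 0 0 0
  0 0 0 0
After step 4: ants at (1,2),(1,2),(1,3)
  0 0 0 0
  0 0 6 6
  0 0 0 0
  0 0 0 0
  0 0 0 0
After step 5: ants at (1,3),(1,3),(1,2)
  0 0 0 0
  0 0 7 9
  0 0 0 0
  0 0 0 0
  0 0 0 0

0 0 0 0
0 0 7 9
0 0 0 0
0 0 0 0
0 0 0 0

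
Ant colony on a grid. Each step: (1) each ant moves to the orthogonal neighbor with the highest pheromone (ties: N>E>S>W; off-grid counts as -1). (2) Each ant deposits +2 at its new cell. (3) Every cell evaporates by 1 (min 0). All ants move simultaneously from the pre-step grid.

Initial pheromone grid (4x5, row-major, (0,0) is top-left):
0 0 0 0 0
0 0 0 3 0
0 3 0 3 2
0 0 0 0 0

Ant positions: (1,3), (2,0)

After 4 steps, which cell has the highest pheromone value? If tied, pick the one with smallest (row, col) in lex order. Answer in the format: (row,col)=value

Answer: (1,3)=3

Derivation:
Step 1: ant0:(1,3)->S->(2,3) | ant1:(2,0)->E->(2,1)
  grid max=4 at (2,1)
Step 2: ant0:(2,3)->N->(1,3) | ant1:(2,1)->N->(1,1)
  grid max=3 at (1,3)
Step 3: ant0:(1,3)->S->(2,3) | ant1:(1,1)->S->(2,1)
  grid max=4 at (2,1)
Step 4: ant0:(2,3)->N->(1,3) | ant1:(2,1)->N->(1,1)
  grid max=3 at (1,3)
Final grid:
  0 0 0 0 0
  0 1 0 3 0
  0 3 0 3 0
  0 0 0 0 0
Max pheromone 3 at (1,3)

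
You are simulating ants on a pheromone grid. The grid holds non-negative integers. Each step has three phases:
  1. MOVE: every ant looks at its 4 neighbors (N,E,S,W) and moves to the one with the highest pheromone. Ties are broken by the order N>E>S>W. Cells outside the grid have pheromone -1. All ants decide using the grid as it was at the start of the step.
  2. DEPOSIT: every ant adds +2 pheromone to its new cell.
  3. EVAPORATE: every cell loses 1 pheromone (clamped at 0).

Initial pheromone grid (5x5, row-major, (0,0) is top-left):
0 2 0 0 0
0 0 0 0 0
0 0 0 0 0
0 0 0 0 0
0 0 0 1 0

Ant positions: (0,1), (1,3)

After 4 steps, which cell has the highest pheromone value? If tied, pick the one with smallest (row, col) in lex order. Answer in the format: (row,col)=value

Step 1: ant0:(0,1)->E->(0,2) | ant1:(1,3)->N->(0,3)
  grid max=1 at (0,1)
Step 2: ant0:(0,2)->E->(0,3) | ant1:(0,3)->W->(0,2)
  grid max=2 at (0,2)
Step 3: ant0:(0,3)->W->(0,2) | ant1:(0,2)->E->(0,3)
  grid max=3 at (0,2)
Step 4: ant0:(0,2)->E->(0,3) | ant1:(0,3)->W->(0,2)
  grid max=4 at (0,2)
Final grid:
  0 0 4 4 0
  0 0 0 0 0
  0 0 0 0 0
  0 0 0 0 0
  0 0 0 0 0
Max pheromone 4 at (0,2)

Answer: (0,2)=4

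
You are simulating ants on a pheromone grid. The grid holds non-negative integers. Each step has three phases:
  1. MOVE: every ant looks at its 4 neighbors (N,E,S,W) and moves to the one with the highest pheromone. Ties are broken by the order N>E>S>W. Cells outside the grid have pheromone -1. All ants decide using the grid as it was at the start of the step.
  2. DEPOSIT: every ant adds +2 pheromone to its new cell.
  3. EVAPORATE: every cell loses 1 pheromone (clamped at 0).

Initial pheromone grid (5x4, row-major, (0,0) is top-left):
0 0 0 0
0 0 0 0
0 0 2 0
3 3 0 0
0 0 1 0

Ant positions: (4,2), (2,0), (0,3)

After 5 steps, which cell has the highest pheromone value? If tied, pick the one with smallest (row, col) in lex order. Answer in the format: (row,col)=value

Answer: (3,0)=8

Derivation:
Step 1: ant0:(4,2)->N->(3,2) | ant1:(2,0)->S->(3,0) | ant2:(0,3)->S->(1,3)
  grid max=4 at (3,0)
Step 2: ant0:(3,2)->W->(3,1) | ant1:(3,0)->E->(3,1) | ant2:(1,3)->N->(0,3)
  grid max=5 at (3,1)
Step 3: ant0:(3,1)->W->(3,0) | ant1:(3,1)->W->(3,0) | ant2:(0,3)->S->(1,3)
  grid max=6 at (3,0)
Step 4: ant0:(3,0)->E->(3,1) | ant1:(3,0)->E->(3,1) | ant2:(1,3)->N->(0,3)
  grid max=7 at (3,1)
Step 5: ant0:(3,1)->W->(3,0) | ant1:(3,1)->W->(3,0) | ant2:(0,3)->S->(1,3)
  grid max=8 at (3,0)
Final grid:
  0 0 0 0
  0 0 0 1
  0 0 0 0
  8 6 0 0
  0 0 0 0
Max pheromone 8 at (3,0)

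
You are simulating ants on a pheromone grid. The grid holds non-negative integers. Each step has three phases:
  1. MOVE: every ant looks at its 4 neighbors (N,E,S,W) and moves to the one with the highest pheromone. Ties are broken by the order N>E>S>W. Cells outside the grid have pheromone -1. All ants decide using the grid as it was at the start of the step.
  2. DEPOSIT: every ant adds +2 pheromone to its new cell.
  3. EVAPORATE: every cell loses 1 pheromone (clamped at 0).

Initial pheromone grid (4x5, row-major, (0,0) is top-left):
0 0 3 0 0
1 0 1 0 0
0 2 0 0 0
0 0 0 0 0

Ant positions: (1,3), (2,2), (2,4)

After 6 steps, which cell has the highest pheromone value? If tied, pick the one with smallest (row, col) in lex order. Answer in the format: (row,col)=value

Step 1: ant0:(1,3)->W->(1,2) | ant1:(2,2)->W->(2,1) | ant2:(2,4)->N->(1,4)
  grid max=3 at (2,1)
Step 2: ant0:(1,2)->N->(0,2) | ant1:(2,1)->N->(1,1) | ant2:(1,4)->N->(0,4)
  grid max=3 at (0,2)
Step 3: ant0:(0,2)->S->(1,2) | ant1:(1,1)->S->(2,1) | ant2:(0,4)->S->(1,4)
  grid max=3 at (2,1)
Step 4: ant0:(1,2)->N->(0,2) | ant1:(2,1)->N->(1,1) | ant2:(1,4)->N->(0,4)
  grid max=3 at (0,2)
Step 5: ant0:(0,2)->S->(1,2) | ant1:(1,1)->S->(2,1) | ant2:(0,4)->S->(1,4)
  grid max=3 at (2,1)
Step 6: ant0:(1,2)->N->(0,2) | ant1:(2,1)->N->(1,1) | ant2:(1,4)->N->(0,4)
  grid max=3 at (0,2)
Final grid:
  0 0 3 0 1
  0 1 1 0 0
  0 2 0 0 0
  0 0 0 0 0
Max pheromone 3 at (0,2)

Answer: (0,2)=3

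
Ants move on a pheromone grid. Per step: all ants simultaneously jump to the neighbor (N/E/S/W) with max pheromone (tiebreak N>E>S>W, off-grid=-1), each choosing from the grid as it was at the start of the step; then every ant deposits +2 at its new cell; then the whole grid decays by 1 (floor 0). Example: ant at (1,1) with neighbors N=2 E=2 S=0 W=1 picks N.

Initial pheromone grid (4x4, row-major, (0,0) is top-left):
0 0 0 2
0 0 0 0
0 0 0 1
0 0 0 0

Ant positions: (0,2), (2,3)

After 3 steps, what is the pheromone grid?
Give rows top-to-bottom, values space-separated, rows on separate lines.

After step 1: ants at (0,3),(1,3)
  0 0 0 3
  0 0 0 1
  0 0 0 0
  0 0 0 0
After step 2: ants at (1,3),(0,3)
  0 0 0 4
  0 0 0 2
  0 0 0 0
  0 0 0 0
After step 3: ants at (0,3),(1,3)
  0 0 0 5
  0 0 0 3
  0 0 0 0
  0 0 0 0

0 0 0 5
0 0 0 3
0 0 0 0
0 0 0 0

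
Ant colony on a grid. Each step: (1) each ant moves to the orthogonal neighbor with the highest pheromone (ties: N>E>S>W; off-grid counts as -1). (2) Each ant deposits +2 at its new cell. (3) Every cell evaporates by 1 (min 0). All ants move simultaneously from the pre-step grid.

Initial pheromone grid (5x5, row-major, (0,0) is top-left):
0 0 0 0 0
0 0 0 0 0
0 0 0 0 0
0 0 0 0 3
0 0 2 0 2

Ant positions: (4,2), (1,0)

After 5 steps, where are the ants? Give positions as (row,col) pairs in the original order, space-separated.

Step 1: ant0:(4,2)->N->(3,2) | ant1:(1,0)->N->(0,0)
  grid max=2 at (3,4)
Step 2: ant0:(3,2)->S->(4,2) | ant1:(0,0)->E->(0,1)
  grid max=2 at (4,2)
Step 3: ant0:(4,2)->N->(3,2) | ant1:(0,1)->E->(0,2)
  grid max=1 at (0,2)
Step 4: ant0:(3,2)->S->(4,2) | ant1:(0,2)->E->(0,3)
  grid max=2 at (4,2)
Step 5: ant0:(4,2)->N->(3,2) | ant1:(0,3)->E->(0,4)
  grid max=1 at (0,4)

(3,2) (0,4)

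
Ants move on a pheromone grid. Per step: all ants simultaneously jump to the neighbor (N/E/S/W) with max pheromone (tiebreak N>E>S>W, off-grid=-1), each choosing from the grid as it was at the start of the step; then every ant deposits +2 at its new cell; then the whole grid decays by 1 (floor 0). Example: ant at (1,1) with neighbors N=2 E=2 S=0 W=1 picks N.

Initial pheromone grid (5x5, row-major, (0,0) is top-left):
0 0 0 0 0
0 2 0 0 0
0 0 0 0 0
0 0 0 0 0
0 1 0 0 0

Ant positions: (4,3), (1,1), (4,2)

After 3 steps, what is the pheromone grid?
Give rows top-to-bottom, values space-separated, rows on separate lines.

After step 1: ants at (3,3),(0,1),(4,1)
  0 1 0 0 0
  0 1 0 0 0
  0 0 0 0 0
  0 0 0 1 0
  0 2 0 0 0
After step 2: ants at (2,3),(1,1),(3,1)
  0 0 0 0 0
  0 2 0 0 0
  0 0 0 1 0
  0 1 0 0 0
  0 1 0 0 0
After step 3: ants at (1,3),(0,1),(4,1)
  0 1 0 0 0
  0 1 0 1 0
  0 0 0 0 0
  0 0 0 0 0
  0 2 0 0 0

0 1 0 0 0
0 1 0 1 0
0 0 0 0 0
0 0 0 0 0
0 2 0 0 0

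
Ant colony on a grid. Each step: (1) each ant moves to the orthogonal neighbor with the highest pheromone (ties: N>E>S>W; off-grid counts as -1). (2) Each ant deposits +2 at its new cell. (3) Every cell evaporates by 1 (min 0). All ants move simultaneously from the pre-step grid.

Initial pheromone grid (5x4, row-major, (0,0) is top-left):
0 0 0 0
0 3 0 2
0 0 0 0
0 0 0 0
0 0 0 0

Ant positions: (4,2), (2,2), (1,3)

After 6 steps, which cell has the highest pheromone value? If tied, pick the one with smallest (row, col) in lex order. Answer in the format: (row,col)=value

Step 1: ant0:(4,2)->N->(3,2) | ant1:(2,2)->N->(1,2) | ant2:(1,3)->N->(0,3)
  grid max=2 at (1,1)
Step 2: ant0:(3,2)->N->(2,2) | ant1:(1,2)->W->(1,1) | ant2:(0,3)->S->(1,3)
  grid max=3 at (1,1)
Step 3: ant0:(2,2)->N->(1,2) | ant1:(1,1)->N->(0,1) | ant2:(1,3)->N->(0,3)
  grid max=2 at (1,1)
Step 4: ant0:(1,2)->W->(1,1) | ant1:(0,1)->S->(1,1) | ant2:(0,3)->S->(1,3)
  grid max=5 at (1,1)
Step 5: ant0:(1,1)->N->(0,1) | ant1:(1,1)->N->(0,1) | ant2:(1,3)->N->(0,3)
  grid max=4 at (1,1)
Step 6: ant0:(0,1)->S->(1,1) | ant1:(0,1)->S->(1,1) | ant2:(0,3)->S->(1,3)
  grid max=7 at (1,1)
Final grid:
  0 2 0 0
  0 7 0 2
  0 0 0 0
  0 0 0 0
  0 0 0 0
Max pheromone 7 at (1,1)

Answer: (1,1)=7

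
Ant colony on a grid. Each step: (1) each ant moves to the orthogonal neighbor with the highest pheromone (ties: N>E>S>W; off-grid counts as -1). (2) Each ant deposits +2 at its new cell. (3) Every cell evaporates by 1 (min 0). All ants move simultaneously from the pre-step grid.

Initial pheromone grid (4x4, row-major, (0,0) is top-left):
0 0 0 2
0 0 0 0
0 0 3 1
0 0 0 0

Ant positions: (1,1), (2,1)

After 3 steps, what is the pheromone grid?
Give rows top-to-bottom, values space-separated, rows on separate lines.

After step 1: ants at (0,1),(2,2)
  0 1 0 1
  0 0 0 0
  0 0 4 0
  0 0 0 0
After step 2: ants at (0,2),(1,2)
  0 0 1 0
  0 0 1 0
  0 0 3 0
  0 0 0 0
After step 3: ants at (1,2),(2,2)
  0 0 0 0
  0 0 2 0
  0 0 4 0
  0 0 0 0

0 0 0 0
0 0 2 0
0 0 4 0
0 0 0 0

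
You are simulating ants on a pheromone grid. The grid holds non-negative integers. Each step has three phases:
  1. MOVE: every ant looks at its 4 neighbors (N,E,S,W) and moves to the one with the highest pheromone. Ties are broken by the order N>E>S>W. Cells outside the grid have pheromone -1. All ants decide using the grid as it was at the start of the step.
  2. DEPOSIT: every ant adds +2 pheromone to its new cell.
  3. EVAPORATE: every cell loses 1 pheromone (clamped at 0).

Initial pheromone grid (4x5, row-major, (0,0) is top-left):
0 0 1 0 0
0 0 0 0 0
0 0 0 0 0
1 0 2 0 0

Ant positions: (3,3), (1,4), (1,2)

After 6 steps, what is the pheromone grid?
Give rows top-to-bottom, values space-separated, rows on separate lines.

After step 1: ants at (3,2),(0,4),(0,2)
  0 0 2 0 1
  0 0 0 0 0
  0 0 0 0 0
  0 0 3 0 0
After step 2: ants at (2,2),(1,4),(0,3)
  0 0 1 1 0
  0 0 0 0 1
  0 0 1 0 0
  0 0 2 0 0
After step 3: ants at (3,2),(0,4),(0,2)
  0 0 2 0 1
  0 0 0 0 0
  0 0 0 0 0
  0 0 3 0 0
After step 4: ants at (2,2),(1,4),(0,3)
  0 0 1 1 0
  0 0 0 0 1
  0 0 1 0 0
  0 0 2 0 0
After step 5: ants at (3,2),(0,4),(0,2)
  0 0 2 0 1
  0 0 0 0 0
  0 0 0 0 0
  0 0 3 0 0
After step 6: ants at (2,2),(1,4),(0,3)
  0 0 1 1 0
  0 0 0 0 1
  0 0 1 0 0
  0 0 2 0 0

0 0 1 1 0
0 0 0 0 1
0 0 1 0 0
0 0 2 0 0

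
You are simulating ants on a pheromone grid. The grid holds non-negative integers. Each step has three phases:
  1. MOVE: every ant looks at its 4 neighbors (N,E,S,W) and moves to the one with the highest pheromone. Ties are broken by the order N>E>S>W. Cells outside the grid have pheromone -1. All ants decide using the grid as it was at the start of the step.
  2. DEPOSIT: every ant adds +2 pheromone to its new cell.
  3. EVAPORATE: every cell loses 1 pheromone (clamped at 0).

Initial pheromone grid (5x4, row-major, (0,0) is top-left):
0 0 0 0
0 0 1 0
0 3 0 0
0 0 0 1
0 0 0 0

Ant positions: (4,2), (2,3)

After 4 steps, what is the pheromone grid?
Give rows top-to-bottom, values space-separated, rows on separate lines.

After step 1: ants at (3,2),(3,3)
  0 0 0 0
  0 0 0 0
  0 2 0 0
  0 0 1 2
  0 0 0 0
After step 2: ants at (3,3),(3,2)
  0 0 0 0
  0 0 0 0
  0 1 0 0
  0 0 2 3
  0 0 0 0
After step 3: ants at (3,2),(3,3)
  0 0 0 0
  0 0 0 0
  0 0 0 0
  0 0 3 4
  0 0 0 0
After step 4: ants at (3,3),(3,2)
  0 0 0 0
  0 0 0 0
  0 0 0 0
  0 0 4 5
  0 0 0 0

0 0 0 0
0 0 0 0
0 0 0 0
0 0 4 5
0 0 0 0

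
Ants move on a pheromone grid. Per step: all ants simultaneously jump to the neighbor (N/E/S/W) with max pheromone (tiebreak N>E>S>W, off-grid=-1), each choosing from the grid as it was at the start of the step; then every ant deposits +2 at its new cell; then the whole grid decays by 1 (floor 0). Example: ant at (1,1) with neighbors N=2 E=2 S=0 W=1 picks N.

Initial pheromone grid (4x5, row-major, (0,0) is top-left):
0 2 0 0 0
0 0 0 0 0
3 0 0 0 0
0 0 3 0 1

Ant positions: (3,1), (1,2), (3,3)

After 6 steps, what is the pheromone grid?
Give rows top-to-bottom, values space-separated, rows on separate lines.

After step 1: ants at (3,2),(0,2),(3,2)
  0 1 1 0 0
  0 0 0 0 0
  2 0 0 0 0
  0 0 6 0 0
After step 2: ants at (2,2),(0,1),(2,2)
  0 2 0 0 0
  0 0 0 0 0
  1 0 3 0 0
  0 0 5 0 0
After step 3: ants at (3,2),(0,2),(3,2)
  0 1 1 0 0
  0 0 0 0 0
  0 0 2 0 0
  0 0 8 0 0
After step 4: ants at (2,2),(0,1),(2,2)
  0 2 0 0 0
  0 0 0 0 0
  0 0 5 0 0
  0 0 7 0 0
After step 5: ants at (3,2),(0,2),(3,2)
  0 1 1 0 0
  0 0 0 0 0
  0 0 4 0 0
  0 0 10 0 0
After step 6: ants at (2,2),(0,1),(2,2)
  0 2 0 0 0
  0 0 0 0 0
  0 0 7 0 0
  0 0 9 0 0

0 2 0 0 0
0 0 0 0 0
0 0 7 0 0
0 0 9 0 0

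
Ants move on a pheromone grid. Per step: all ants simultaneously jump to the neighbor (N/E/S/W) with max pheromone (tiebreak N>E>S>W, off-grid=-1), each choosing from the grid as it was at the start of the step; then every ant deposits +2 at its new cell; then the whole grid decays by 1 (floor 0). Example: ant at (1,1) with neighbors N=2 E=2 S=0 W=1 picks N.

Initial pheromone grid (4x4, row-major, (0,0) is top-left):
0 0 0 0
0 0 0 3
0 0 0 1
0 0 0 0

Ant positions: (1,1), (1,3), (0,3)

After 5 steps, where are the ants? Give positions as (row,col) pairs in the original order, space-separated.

Step 1: ant0:(1,1)->N->(0,1) | ant1:(1,3)->S->(2,3) | ant2:(0,3)->S->(1,3)
  grid max=4 at (1,3)
Step 2: ant0:(0,1)->E->(0,2) | ant1:(2,3)->N->(1,3) | ant2:(1,3)->S->(2,3)
  grid max=5 at (1,3)
Step 3: ant0:(0,2)->E->(0,3) | ant1:(1,3)->S->(2,3) | ant2:(2,3)->N->(1,3)
  grid max=6 at (1,3)
Step 4: ant0:(0,3)->S->(1,3) | ant1:(2,3)->N->(1,3) | ant2:(1,3)->S->(2,3)
  grid max=9 at (1,3)
Step 5: ant0:(1,3)->S->(2,3) | ant1:(1,3)->S->(2,3) | ant2:(2,3)->N->(1,3)
  grid max=10 at (1,3)

(2,3) (2,3) (1,3)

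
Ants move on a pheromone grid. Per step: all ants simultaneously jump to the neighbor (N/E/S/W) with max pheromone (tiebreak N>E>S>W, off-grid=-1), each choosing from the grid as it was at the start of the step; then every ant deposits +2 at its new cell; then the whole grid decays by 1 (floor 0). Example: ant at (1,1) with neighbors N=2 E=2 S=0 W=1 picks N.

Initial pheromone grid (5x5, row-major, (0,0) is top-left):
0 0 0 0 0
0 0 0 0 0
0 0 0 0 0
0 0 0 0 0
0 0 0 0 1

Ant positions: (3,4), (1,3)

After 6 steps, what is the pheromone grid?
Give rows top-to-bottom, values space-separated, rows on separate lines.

After step 1: ants at (4,4),(0,3)
  0 0 0 1 0
  0 0 0 0 0
  0 0 0 0 0
  0 0 0 0 0
  0 0 0 0 2
After step 2: ants at (3,4),(0,4)
  0 0 0 0 1
  0 0 0 0 0
  0 0 0 0 0
  0 0 0 0 1
  0 0 0 0 1
After step 3: ants at (4,4),(1,4)
  0 0 0 0 0
  0 0 0 0 1
  0 0 0 0 0
  0 0 0 0 0
  0 0 0 0 2
After step 4: ants at (3,4),(0,4)
  0 0 0 0 1
  0 0 0 0 0
  0 0 0 0 0
  0 0 0 0 1
  0 0 0 0 1
After step 5: ants at (4,4),(1,4)
  0 0 0 0 0
  0 0 0 0 1
  0 0 0 0 0
  0 0 0 0 0
  0 0 0 0 2
After step 6: ants at (3,4),(0,4)
  0 0 0 0 1
  0 0 0 0 0
  0 0 0 0 0
  0 0 0 0 1
  0 0 0 0 1

0 0 0 0 1
0 0 0 0 0
0 0 0 0 0
0 0 0 0 1
0 0 0 0 1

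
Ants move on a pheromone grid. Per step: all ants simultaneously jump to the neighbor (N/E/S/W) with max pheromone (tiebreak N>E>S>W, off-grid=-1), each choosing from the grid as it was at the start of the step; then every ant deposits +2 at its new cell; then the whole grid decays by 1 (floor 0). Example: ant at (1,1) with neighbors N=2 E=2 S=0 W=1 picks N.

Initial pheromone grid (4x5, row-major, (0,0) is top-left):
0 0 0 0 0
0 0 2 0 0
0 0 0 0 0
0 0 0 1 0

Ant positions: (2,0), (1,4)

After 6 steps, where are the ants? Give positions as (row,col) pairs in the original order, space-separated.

Step 1: ant0:(2,0)->N->(1,0) | ant1:(1,4)->N->(0,4)
  grid max=1 at (0,4)
Step 2: ant0:(1,0)->N->(0,0) | ant1:(0,4)->S->(1,4)
  grid max=1 at (0,0)
Step 3: ant0:(0,0)->E->(0,1) | ant1:(1,4)->N->(0,4)
  grid max=1 at (0,1)
Step 4: ant0:(0,1)->E->(0,2) | ant1:(0,4)->S->(1,4)
  grid max=1 at (0,2)
Step 5: ant0:(0,2)->E->(0,3) | ant1:(1,4)->N->(0,4)
  grid max=1 at (0,3)
Step 6: ant0:(0,3)->E->(0,4) | ant1:(0,4)->W->(0,3)
  grid max=2 at (0,3)

(0,4) (0,3)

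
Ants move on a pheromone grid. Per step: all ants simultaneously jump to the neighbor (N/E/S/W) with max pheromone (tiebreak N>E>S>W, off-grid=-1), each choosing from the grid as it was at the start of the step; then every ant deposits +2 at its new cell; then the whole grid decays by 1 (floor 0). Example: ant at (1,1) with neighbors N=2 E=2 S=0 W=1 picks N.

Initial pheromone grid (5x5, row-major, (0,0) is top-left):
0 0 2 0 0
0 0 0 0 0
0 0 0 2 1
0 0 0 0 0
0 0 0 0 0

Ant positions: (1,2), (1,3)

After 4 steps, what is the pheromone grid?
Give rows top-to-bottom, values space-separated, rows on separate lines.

After step 1: ants at (0,2),(2,3)
  0 0 3 0 0
  0 0 0 0 0
  0 0 0 3 0
  0 0 0 0 0
  0 0 0 0 0
After step 2: ants at (0,3),(1,3)
  0 0 2 1 0
  0 0 0 1 0
  0 0 0 2 0
  0 0 0 0 0
  0 0 0 0 0
After step 3: ants at (0,2),(2,3)
  0 0 3 0 0
  0 0 0 0 0
  0 0 0 3 0
  0 0 0 0 0
  0 0 0 0 0
After step 4: ants at (0,3),(1,3)
  0 0 2 1 0
  0 0 0 1 0
  0 0 0 2 0
  0 0 0 0 0
  0 0 0 0 0

0 0 2 1 0
0 0 0 1 0
0 0 0 2 0
0 0 0 0 0
0 0 0 0 0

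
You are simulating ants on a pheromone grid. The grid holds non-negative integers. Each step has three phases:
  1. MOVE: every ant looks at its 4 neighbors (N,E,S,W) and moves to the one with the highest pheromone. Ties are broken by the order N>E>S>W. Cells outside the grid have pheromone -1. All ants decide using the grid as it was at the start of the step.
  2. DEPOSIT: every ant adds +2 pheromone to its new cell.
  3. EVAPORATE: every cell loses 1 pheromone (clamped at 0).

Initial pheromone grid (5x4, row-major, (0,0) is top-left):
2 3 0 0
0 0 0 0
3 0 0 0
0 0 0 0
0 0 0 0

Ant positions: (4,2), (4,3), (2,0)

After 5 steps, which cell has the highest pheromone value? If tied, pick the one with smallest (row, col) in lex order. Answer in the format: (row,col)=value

Answer: (3,2)=5

Derivation:
Step 1: ant0:(4,2)->N->(3,2) | ant1:(4,3)->N->(3,3) | ant2:(2,0)->N->(1,0)
  grid max=2 at (0,1)
Step 2: ant0:(3,2)->E->(3,3) | ant1:(3,3)->W->(3,2) | ant2:(1,0)->S->(2,0)
  grid max=3 at (2,0)
Step 3: ant0:(3,3)->W->(3,2) | ant1:(3,2)->E->(3,3) | ant2:(2,0)->N->(1,0)
  grid max=3 at (3,2)
Step 4: ant0:(3,2)->E->(3,3) | ant1:(3,3)->W->(3,2) | ant2:(1,0)->S->(2,0)
  grid max=4 at (3,2)
Step 5: ant0:(3,3)->W->(3,2) | ant1:(3,2)->E->(3,3) | ant2:(2,0)->N->(1,0)
  grid max=5 at (3,2)
Final grid:
  0 0 0 0
  1 0 0 0
  2 0 0 0
  0 0 5 5
  0 0 0 0
Max pheromone 5 at (3,2)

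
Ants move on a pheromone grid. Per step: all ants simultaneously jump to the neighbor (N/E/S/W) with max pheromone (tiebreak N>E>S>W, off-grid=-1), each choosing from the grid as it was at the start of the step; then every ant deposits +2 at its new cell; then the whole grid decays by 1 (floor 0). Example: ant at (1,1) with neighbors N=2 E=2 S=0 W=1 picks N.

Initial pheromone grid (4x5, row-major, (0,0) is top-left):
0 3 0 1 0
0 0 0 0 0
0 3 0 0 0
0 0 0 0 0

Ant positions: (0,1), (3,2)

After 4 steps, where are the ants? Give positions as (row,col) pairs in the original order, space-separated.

Step 1: ant0:(0,1)->E->(0,2) | ant1:(3,2)->N->(2,2)
  grid max=2 at (0,1)
Step 2: ant0:(0,2)->W->(0,1) | ant1:(2,2)->W->(2,1)
  grid max=3 at (0,1)
Step 3: ant0:(0,1)->E->(0,2) | ant1:(2,1)->N->(1,1)
  grid max=2 at (0,1)
Step 4: ant0:(0,2)->W->(0,1) | ant1:(1,1)->N->(0,1)
  grid max=5 at (0,1)

(0,1) (0,1)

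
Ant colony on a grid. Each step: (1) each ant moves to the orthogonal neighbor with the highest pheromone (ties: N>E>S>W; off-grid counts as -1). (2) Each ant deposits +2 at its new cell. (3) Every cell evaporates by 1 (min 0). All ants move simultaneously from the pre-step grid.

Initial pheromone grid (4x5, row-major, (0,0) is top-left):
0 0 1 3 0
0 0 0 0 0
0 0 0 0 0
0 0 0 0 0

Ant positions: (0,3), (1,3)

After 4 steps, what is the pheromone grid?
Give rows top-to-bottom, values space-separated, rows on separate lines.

After step 1: ants at (0,2),(0,3)
  0 0 2 4 0
  0 0 0 0 0
  0 0 0 0 0
  0 0 0 0 0
After step 2: ants at (0,3),(0,2)
  0 0 3 5 0
  0 0 0 0 0
  0 0 0 0 0
  0 0 0 0 0
After step 3: ants at (0,2),(0,3)
  0 0 4 6 0
  0 0 0 0 0
  0 0 0 0 0
  0 0 0 0 0
After step 4: ants at (0,3),(0,2)
  0 0 5 7 0
  0 0 0 0 0
  0 0 0 0 0
  0 0 0 0 0

0 0 5 7 0
0 0 0 0 0
0 0 0 0 0
0 0 0 0 0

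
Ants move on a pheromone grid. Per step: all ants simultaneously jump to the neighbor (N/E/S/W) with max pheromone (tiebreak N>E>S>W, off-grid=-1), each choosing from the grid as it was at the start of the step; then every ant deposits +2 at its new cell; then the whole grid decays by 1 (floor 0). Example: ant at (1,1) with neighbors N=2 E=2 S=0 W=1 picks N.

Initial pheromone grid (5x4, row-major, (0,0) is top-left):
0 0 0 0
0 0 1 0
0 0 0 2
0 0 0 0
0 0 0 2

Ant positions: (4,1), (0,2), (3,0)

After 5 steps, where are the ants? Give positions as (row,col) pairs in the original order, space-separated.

Step 1: ant0:(4,1)->N->(3,1) | ant1:(0,2)->S->(1,2) | ant2:(3,0)->N->(2,0)
  grid max=2 at (1,2)
Step 2: ant0:(3,1)->N->(2,1) | ant1:(1,2)->N->(0,2) | ant2:(2,0)->N->(1,0)
  grid max=1 at (0,2)
Step 3: ant0:(2,1)->N->(1,1) | ant1:(0,2)->S->(1,2) | ant2:(1,0)->N->(0,0)
  grid max=2 at (1,2)
Step 4: ant0:(1,1)->E->(1,2) | ant1:(1,2)->W->(1,1) | ant2:(0,0)->E->(0,1)
  grid max=3 at (1,2)
Step 5: ant0:(1,2)->W->(1,1) | ant1:(1,1)->E->(1,2) | ant2:(0,1)->S->(1,1)
  grid max=5 at (1,1)

(1,1) (1,2) (1,1)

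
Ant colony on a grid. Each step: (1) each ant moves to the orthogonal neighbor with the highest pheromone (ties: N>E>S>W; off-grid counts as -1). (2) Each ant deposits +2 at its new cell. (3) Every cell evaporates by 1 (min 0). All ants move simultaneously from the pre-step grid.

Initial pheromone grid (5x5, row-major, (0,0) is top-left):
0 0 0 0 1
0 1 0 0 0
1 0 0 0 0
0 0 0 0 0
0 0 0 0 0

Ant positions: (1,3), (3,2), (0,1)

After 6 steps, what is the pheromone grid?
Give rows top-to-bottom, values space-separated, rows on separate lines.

After step 1: ants at (0,3),(2,2),(1,1)
  0 0 0 1 0
  0 2 0 0 0
  0 0 1 0 0
  0 0 0 0 0
  0 0 0 0 0
After step 2: ants at (0,4),(1,2),(0,1)
  0 1 0 0 1
  0 1 1 0 0
  0 0 0 0 0
  0 0 0 0 0
  0 0 0 0 0
After step 3: ants at (1,4),(1,1),(1,1)
  0 0 0 0 0
  0 4 0 0 1
  0 0 0 0 0
  0 0 0 0 0
  0 0 0 0 0
After step 4: ants at (0,4),(0,1),(0,1)
  0 3 0 0 1
  0 3 0 0 0
  0 0 0 0 0
  0 0 0 0 0
  0 0 0 0 0
After step 5: ants at (1,4),(1,1),(1,1)
  0 2 0 0 0
  0 6 0 0 1
  0 0 0 0 0
  0 0 0 0 0
  0 0 0 0 0
After step 6: ants at (0,4),(0,1),(0,1)
  0 5 0 0 1
  0 5 0 0 0
  0 0 0 0 0
  0 0 0 0 0
  0 0 0 0 0

0 5 0 0 1
0 5 0 0 0
0 0 0 0 0
0 0 0 0 0
0 0 0 0 0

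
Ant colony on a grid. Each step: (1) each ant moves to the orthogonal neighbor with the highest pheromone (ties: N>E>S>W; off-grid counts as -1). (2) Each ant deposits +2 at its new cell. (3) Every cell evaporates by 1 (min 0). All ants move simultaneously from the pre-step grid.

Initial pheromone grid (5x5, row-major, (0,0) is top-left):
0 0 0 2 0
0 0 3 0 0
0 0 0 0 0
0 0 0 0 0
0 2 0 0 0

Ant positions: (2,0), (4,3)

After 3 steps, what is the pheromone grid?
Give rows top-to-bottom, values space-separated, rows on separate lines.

After step 1: ants at (1,0),(3,3)
  0 0 0 1 0
  1 0 2 0 0
  0 0 0 0 0
  0 0 0 1 0
  0 1 0 0 0
After step 2: ants at (0,0),(2,3)
  1 0 0 0 0
  0 0 1 0 0
  0 0 0 1 0
  0 0 0 0 0
  0 0 0 0 0
After step 3: ants at (0,1),(1,3)
  0 1 0 0 0
  0 0 0 1 0
  0 0 0 0 0
  0 0 0 0 0
  0 0 0 0 0

0 1 0 0 0
0 0 0 1 0
0 0 0 0 0
0 0 0 0 0
0 0 0 0 0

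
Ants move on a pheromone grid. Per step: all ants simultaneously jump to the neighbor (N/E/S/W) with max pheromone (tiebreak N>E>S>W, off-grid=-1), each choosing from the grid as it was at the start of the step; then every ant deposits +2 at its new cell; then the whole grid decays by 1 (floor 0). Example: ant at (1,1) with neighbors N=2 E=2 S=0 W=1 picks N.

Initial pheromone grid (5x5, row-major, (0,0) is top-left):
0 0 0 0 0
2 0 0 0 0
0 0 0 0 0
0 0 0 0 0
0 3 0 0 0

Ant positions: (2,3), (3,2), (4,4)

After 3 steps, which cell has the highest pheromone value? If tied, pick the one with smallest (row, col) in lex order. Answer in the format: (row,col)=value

Answer: (0,2)=1

Derivation:
Step 1: ant0:(2,3)->N->(1,3) | ant1:(3,2)->N->(2,2) | ant2:(4,4)->N->(3,4)
  grid max=2 at (4,1)
Step 2: ant0:(1,3)->N->(0,3) | ant1:(2,2)->N->(1,2) | ant2:(3,4)->N->(2,4)
  grid max=1 at (0,3)
Step 3: ant0:(0,3)->E->(0,4) | ant1:(1,2)->N->(0,2) | ant2:(2,4)->N->(1,4)
  grid max=1 at (0,2)
Final grid:
  0 0 1 0 1
  0 0 0 0 1
  0 0 0 0 0
  0 0 0 0 0
  0 0 0 0 0
Max pheromone 1 at (0,2)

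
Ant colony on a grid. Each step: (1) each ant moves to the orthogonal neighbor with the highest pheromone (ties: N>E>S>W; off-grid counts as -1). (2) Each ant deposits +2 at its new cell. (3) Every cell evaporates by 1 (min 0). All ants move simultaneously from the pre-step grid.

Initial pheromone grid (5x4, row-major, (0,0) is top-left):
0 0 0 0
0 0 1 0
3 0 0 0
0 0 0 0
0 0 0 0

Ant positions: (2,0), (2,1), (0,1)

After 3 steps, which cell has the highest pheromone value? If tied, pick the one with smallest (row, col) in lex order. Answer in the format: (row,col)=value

Answer: (2,0)=6

Derivation:
Step 1: ant0:(2,0)->N->(1,0) | ant1:(2,1)->W->(2,0) | ant2:(0,1)->E->(0,2)
  grid max=4 at (2,0)
Step 2: ant0:(1,0)->S->(2,0) | ant1:(2,0)->N->(1,0) | ant2:(0,2)->E->(0,3)
  grid max=5 at (2,0)
Step 3: ant0:(2,0)->N->(1,0) | ant1:(1,0)->S->(2,0) | ant2:(0,3)->S->(1,3)
  grid max=6 at (2,0)
Final grid:
  0 0 0 0
  3 0 0 1
  6 0 0 0
  0 0 0 0
  0 0 0 0
Max pheromone 6 at (2,0)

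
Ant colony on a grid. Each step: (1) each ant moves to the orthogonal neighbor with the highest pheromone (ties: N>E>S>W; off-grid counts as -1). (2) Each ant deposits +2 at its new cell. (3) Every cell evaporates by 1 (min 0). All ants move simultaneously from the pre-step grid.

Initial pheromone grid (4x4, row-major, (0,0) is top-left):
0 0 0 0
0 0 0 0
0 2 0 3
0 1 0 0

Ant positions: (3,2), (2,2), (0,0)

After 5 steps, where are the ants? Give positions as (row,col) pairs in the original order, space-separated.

Step 1: ant0:(3,2)->W->(3,1) | ant1:(2,2)->E->(2,3) | ant2:(0,0)->E->(0,1)
  grid max=4 at (2,3)
Step 2: ant0:(3,1)->N->(2,1) | ant1:(2,3)->N->(1,3) | ant2:(0,1)->E->(0,2)
  grid max=3 at (2,3)
Step 3: ant0:(2,1)->S->(3,1) | ant1:(1,3)->S->(2,3) | ant2:(0,2)->E->(0,3)
  grid max=4 at (2,3)
Step 4: ant0:(3,1)->N->(2,1) | ant1:(2,3)->N->(1,3) | ant2:(0,3)->S->(1,3)
  grid max=3 at (1,3)
Step 5: ant0:(2,1)->S->(3,1) | ant1:(1,3)->S->(2,3) | ant2:(1,3)->S->(2,3)
  grid max=6 at (2,3)

(3,1) (2,3) (2,3)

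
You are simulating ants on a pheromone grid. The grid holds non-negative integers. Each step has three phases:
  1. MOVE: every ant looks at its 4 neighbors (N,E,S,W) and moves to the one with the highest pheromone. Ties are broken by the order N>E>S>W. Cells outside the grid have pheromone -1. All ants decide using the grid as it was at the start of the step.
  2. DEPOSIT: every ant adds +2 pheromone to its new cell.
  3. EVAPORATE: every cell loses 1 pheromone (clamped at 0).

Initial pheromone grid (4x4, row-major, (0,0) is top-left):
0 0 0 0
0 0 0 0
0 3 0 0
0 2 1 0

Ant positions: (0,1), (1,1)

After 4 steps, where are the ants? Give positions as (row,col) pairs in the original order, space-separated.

Step 1: ant0:(0,1)->E->(0,2) | ant1:(1,1)->S->(2,1)
  grid max=4 at (2,1)
Step 2: ant0:(0,2)->E->(0,3) | ant1:(2,1)->S->(3,1)
  grid max=3 at (2,1)
Step 3: ant0:(0,3)->S->(1,3) | ant1:(3,1)->N->(2,1)
  grid max=4 at (2,1)
Step 4: ant0:(1,3)->N->(0,3) | ant1:(2,1)->S->(3,1)
  grid max=3 at (2,1)

(0,3) (3,1)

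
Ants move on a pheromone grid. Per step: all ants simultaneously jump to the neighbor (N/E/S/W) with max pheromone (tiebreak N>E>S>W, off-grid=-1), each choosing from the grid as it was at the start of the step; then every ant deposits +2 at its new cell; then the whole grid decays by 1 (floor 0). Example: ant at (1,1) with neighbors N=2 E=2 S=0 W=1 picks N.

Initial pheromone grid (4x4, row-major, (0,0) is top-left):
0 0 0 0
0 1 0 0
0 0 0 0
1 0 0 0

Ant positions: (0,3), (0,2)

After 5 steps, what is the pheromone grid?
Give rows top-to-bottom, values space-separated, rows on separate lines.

After step 1: ants at (1,3),(0,3)
  0 0 0 1
  0 0 0 1
  0 0 0 0
  0 0 0 0
After step 2: ants at (0,3),(1,3)
  0 0 0 2
  0 0 0 2
  0 0 0 0
  0 0 0 0
After step 3: ants at (1,3),(0,3)
  0 0 0 3
  0 0 0 3
  0 0 0 0
  0 0 0 0
After step 4: ants at (0,3),(1,3)
  0 0 0 4
  0 0 0 4
  0 0 0 0
  0 0 0 0
After step 5: ants at (1,3),(0,3)
  0 0 0 5
  0 0 0 5
  0 0 0 0
  0 0 0 0

0 0 0 5
0 0 0 5
0 0 0 0
0 0 0 0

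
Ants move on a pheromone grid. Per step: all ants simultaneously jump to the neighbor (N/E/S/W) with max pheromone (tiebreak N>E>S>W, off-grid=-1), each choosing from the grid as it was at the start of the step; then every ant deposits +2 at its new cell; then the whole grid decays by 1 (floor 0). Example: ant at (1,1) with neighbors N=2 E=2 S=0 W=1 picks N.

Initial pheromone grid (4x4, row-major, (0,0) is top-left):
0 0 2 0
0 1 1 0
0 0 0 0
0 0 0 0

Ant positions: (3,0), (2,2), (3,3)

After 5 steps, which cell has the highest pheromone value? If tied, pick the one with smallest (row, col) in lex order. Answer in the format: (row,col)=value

Step 1: ant0:(3,0)->N->(2,0) | ant1:(2,2)->N->(1,2) | ant2:(3,3)->N->(2,3)
  grid max=2 at (1,2)
Step 2: ant0:(2,0)->N->(1,0) | ant1:(1,2)->N->(0,2) | ant2:(2,3)->N->(1,3)
  grid max=2 at (0,2)
Step 3: ant0:(1,0)->N->(0,0) | ant1:(0,2)->S->(1,2) | ant2:(1,3)->W->(1,2)
  grid max=4 at (1,2)
Step 4: ant0:(0,0)->E->(0,1) | ant1:(1,2)->N->(0,2) | ant2:(1,2)->N->(0,2)
  grid max=4 at (0,2)
Step 5: ant0:(0,1)->E->(0,2) | ant1:(0,2)->S->(1,2) | ant2:(0,2)->S->(1,2)
  grid max=6 at (1,2)
Final grid:
  0 0 5 0
  0 0 6 0
  0 0 0 0
  0 0 0 0
Max pheromone 6 at (1,2)

Answer: (1,2)=6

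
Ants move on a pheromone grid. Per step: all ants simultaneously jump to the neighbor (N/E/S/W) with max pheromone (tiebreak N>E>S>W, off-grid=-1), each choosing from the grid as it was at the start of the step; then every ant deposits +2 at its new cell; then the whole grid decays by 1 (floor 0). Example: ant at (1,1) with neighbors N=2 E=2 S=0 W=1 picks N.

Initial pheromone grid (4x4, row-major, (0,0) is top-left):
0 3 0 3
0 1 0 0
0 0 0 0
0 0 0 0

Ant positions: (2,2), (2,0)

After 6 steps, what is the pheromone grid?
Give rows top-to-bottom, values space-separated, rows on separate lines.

After step 1: ants at (1,2),(1,0)
  0 2 0 2
  1 0 1 0
  0 0 0 0
  0 0 0 0
After step 2: ants at (0,2),(0,0)
  1 1 1 1
  0 0 0 0
  0 0 0 0
  0 0 0 0
After step 3: ants at (0,3),(0,1)
  0 2 0 2
  0 0 0 0
  0 0 0 0
  0 0 0 0
After step 4: ants at (1,3),(0,2)
  0 1 1 1
  0 0 0 1
  0 0 0 0
  0 0 0 0
After step 5: ants at (0,3),(0,3)
  0 0 0 4
  0 0 0 0
  0 0 0 0
  0 0 0 0
After step 6: ants at (1,3),(1,3)
  0 0 0 3
  0 0 0 3
  0 0 0 0
  0 0 0 0

0 0 0 3
0 0 0 3
0 0 0 0
0 0 0 0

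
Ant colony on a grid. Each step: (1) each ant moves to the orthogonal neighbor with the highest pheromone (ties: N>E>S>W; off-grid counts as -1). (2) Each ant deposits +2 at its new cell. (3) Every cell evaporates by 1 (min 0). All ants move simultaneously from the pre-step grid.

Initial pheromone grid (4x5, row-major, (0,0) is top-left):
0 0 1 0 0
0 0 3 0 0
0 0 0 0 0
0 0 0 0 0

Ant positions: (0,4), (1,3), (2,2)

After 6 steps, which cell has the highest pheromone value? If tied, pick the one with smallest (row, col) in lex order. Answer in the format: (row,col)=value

Step 1: ant0:(0,4)->S->(1,4) | ant1:(1,3)->W->(1,2) | ant2:(2,2)->N->(1,2)
  grid max=6 at (1,2)
Step 2: ant0:(1,4)->N->(0,4) | ant1:(1,2)->N->(0,2) | ant2:(1,2)->N->(0,2)
  grid max=5 at (1,2)
Step 3: ant0:(0,4)->S->(1,4) | ant1:(0,2)->S->(1,2) | ant2:(0,2)->S->(1,2)
  grid max=8 at (1,2)
Step 4: ant0:(1,4)->N->(0,4) | ant1:(1,2)->N->(0,2) | ant2:(1,2)->N->(0,2)
  grid max=7 at (1,2)
Step 5: ant0:(0,4)->S->(1,4) | ant1:(0,2)->S->(1,2) | ant2:(0,2)->S->(1,2)
  grid max=10 at (1,2)
Step 6: ant0:(1,4)->N->(0,4) | ant1:(1,2)->N->(0,2) | ant2:(1,2)->N->(0,2)
  grid max=9 at (1,2)
Final grid:
  0 0 7 0 1
  0 0 9 0 0
  0 0 0 0 0
  0 0 0 0 0
Max pheromone 9 at (1,2)

Answer: (1,2)=9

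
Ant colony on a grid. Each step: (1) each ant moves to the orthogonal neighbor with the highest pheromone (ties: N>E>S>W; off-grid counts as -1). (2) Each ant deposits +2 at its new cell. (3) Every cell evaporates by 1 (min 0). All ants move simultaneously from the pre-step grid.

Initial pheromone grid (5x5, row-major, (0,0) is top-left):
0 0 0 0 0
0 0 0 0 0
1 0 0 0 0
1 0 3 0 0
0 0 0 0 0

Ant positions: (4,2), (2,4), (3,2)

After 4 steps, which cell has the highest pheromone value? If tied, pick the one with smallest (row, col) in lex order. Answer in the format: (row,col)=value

Answer: (3,2)=7

Derivation:
Step 1: ant0:(4,2)->N->(3,2) | ant1:(2,4)->N->(1,4) | ant2:(3,2)->N->(2,2)
  grid max=4 at (3,2)
Step 2: ant0:(3,2)->N->(2,2) | ant1:(1,4)->N->(0,4) | ant2:(2,2)->S->(3,2)
  grid max=5 at (3,2)
Step 3: ant0:(2,2)->S->(3,2) | ant1:(0,4)->S->(1,4) | ant2:(3,2)->N->(2,2)
  grid max=6 at (3,2)
Step 4: ant0:(3,2)->N->(2,2) | ant1:(1,4)->N->(0,4) | ant2:(2,2)->S->(3,2)
  grid max=7 at (3,2)
Final grid:
  0 0 0 0 1
  0 0 0 0 0
  0 0 4 0 0
  0 0 7 0 0
  0 0 0 0 0
Max pheromone 7 at (3,2)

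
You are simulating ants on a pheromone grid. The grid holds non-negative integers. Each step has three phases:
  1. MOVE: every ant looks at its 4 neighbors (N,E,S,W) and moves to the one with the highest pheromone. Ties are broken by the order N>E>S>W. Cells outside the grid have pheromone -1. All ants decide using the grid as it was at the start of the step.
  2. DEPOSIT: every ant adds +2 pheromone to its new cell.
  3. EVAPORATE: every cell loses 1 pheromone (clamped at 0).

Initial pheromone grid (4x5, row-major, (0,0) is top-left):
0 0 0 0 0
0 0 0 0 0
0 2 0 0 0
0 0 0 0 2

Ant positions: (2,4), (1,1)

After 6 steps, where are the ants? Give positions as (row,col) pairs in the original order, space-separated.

Step 1: ant0:(2,4)->S->(3,4) | ant1:(1,1)->S->(2,1)
  grid max=3 at (2,1)
Step 2: ant0:(3,4)->N->(2,4) | ant1:(2,1)->N->(1,1)
  grid max=2 at (2,1)
Step 3: ant0:(2,4)->S->(3,4) | ant1:(1,1)->S->(2,1)
  grid max=3 at (2,1)
Step 4: ant0:(3,4)->N->(2,4) | ant1:(2,1)->N->(1,1)
  grid max=2 at (2,1)
Step 5: ant0:(2,4)->S->(3,4) | ant1:(1,1)->S->(2,1)
  grid max=3 at (2,1)
Step 6: ant0:(3,4)->N->(2,4) | ant1:(2,1)->N->(1,1)
  grid max=2 at (2,1)

(2,4) (1,1)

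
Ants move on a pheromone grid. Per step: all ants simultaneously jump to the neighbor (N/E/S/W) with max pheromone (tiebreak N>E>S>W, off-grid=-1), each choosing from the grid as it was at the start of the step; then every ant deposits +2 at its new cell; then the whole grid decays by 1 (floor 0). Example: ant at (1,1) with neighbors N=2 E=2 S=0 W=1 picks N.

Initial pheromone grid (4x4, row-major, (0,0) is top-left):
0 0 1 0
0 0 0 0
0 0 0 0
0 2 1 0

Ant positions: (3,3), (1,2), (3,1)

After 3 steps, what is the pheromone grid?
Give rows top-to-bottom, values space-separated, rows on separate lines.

After step 1: ants at (3,2),(0,2),(3,2)
  0 0 2 0
  0 0 0 0
  0 0 0 0
  0 1 4 0
After step 2: ants at (3,1),(0,3),(3,1)
  0 0 1 1
  0 0 0 0
  0 0 0 0
  0 4 3 0
After step 3: ants at (3,2),(0,2),(3,2)
  0 0 2 0
  0 0 0 0
  0 0 0 0
  0 3 6 0

0 0 2 0
0 0 0 0
0 0 0 0
0 3 6 0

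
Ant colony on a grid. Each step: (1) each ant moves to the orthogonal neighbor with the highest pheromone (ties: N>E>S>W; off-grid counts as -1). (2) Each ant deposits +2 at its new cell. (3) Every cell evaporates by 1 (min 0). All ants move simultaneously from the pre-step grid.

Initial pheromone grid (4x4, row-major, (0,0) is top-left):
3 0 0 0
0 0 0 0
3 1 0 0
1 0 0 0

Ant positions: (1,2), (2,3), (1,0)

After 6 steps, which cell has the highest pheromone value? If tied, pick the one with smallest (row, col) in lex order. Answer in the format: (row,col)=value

Step 1: ant0:(1,2)->N->(0,2) | ant1:(2,3)->N->(1,3) | ant2:(1,0)->N->(0,0)
  grid max=4 at (0,0)
Step 2: ant0:(0,2)->E->(0,3) | ant1:(1,3)->N->(0,3) | ant2:(0,0)->E->(0,1)
  grid max=3 at (0,0)
Step 3: ant0:(0,3)->S->(1,3) | ant1:(0,3)->S->(1,3) | ant2:(0,1)->W->(0,0)
  grid max=4 at (0,0)
Step 4: ant0:(1,3)->N->(0,3) | ant1:(1,3)->N->(0,3) | ant2:(0,0)->E->(0,1)
  grid max=5 at (0,3)
Step 5: ant0:(0,3)->S->(1,3) | ant1:(0,3)->S->(1,3) | ant2:(0,1)->W->(0,0)
  grid max=5 at (1,3)
Step 6: ant0:(1,3)->N->(0,3) | ant1:(1,3)->N->(0,3) | ant2:(0,0)->E->(0,1)
  grid max=7 at (0,3)
Final grid:
  3 1 0 7
  0 0 0 4
  0 0 0 0
  0 0 0 0
Max pheromone 7 at (0,3)

Answer: (0,3)=7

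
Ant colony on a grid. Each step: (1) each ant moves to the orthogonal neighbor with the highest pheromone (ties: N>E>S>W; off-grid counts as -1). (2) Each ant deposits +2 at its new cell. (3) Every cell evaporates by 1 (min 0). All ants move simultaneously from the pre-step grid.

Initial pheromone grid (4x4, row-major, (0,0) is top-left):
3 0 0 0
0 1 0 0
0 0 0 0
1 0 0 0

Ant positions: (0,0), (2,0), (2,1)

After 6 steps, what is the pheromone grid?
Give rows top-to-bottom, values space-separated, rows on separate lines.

After step 1: ants at (0,1),(3,0),(1,1)
  2 1 0 0
  0 2 0 0
  0 0 0 0
  2 0 0 0
After step 2: ants at (1,1),(2,0),(0,1)
  1 2 0 0
  0 3 0 0
  1 0 0 0
  1 0 0 0
After step 3: ants at (0,1),(3,0),(1,1)
  0 3 0 0
  0 4 0 0
  0 0 0 0
  2 0 0 0
After step 4: ants at (1,1),(2,0),(0,1)
  0 4 0 0
  0 5 0 0
  1 0 0 0
  1 0 0 0
After step 5: ants at (0,1),(3,0),(1,1)
  0 5 0 0
  0 6 0 0
  0 0 0 0
  2 0 0 0
After step 6: ants at (1,1),(2,0),(0,1)
  0 6 0 0
  0 7 0 0
  1 0 0 0
  1 0 0 0

0 6 0 0
0 7 0 0
1 0 0 0
1 0 0 0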